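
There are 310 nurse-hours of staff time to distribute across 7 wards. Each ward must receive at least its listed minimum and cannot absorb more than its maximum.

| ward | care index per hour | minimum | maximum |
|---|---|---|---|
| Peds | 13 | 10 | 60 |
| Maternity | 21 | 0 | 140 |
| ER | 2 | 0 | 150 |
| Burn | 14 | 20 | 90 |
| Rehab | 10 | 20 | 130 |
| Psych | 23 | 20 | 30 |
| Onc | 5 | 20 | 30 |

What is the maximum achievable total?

5320

Meeting every minimum uses 10+0+0+20+20+20+20 = 90 nurse-hours, leaving 220.
Rank by care index per hour: Psych 23 > Maternity 21 > Burn 14 > Peds 13 > Rehab 10 > Onc 5 > ER 2.
Psych takes 10 more to reach its cap of 30 → 210 left.
Maternity takes 140 more to reach its cap of 140 → 70 left.
Give Burn 70 more to hit its cap of 90 → 0 left.
Total = 13×10 + 21×140 + 14×90 + 10×20 + 23×30 + 5×20 = 5320.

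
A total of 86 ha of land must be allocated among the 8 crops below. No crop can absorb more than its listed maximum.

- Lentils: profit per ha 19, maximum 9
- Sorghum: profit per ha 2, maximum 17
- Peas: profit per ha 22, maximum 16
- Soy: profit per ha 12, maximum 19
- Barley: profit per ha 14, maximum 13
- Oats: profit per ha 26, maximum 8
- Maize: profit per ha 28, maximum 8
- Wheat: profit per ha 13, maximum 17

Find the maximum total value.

Rank by profit per ha: Maize 28 > Oats 26 > Peas 22 > Lentils 19 > Barley 14 > Wheat 13 > Soy 12 > Sorghum 2.
Maize takes 8 to reach its cap of 8 — 78 left.
Give Oats 8 to hit its cap of 8 — 70 left.
Peas: +16 to 16 (cap) — 54 left.
Lentils takes 9 to reach its cap of 9 — 45 left.
Give Barley 13 to hit its cap of 13 — 32 left.
Give Wheat 17 to hit its cap of 17 — 15 left.
Soy: +15 (room for 19) → 15. Pool exhausted.
Total = 19×9 + 22×16 + 12×15 + 14×13 + 26×8 + 28×8 + 13×17 = 1538.

1538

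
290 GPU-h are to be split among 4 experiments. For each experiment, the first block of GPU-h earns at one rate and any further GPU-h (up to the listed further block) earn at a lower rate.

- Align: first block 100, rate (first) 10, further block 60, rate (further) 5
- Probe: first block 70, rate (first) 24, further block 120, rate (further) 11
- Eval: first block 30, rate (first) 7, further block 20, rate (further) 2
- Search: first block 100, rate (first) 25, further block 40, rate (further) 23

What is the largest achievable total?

5980

Order all 8 blocks by rate: Search/T1 25 > Probe/T1 24 > Search/T2 23 > Probe/T2 11 > Align/T1 10 > Eval/T1 7 > Align/T2 5 > Eval/T2 2.
Search T1 at 25: fill all 100 ; 190 left.
Probe/T1 (24): +70 ; 120 left.
Search T2 at 23: fill all 40 ; 80 left.
Probe T2 at 11: only 80 left, fill 80.
Total = 25×100 + 24×70 + 23×40 + 11×80 = 5980.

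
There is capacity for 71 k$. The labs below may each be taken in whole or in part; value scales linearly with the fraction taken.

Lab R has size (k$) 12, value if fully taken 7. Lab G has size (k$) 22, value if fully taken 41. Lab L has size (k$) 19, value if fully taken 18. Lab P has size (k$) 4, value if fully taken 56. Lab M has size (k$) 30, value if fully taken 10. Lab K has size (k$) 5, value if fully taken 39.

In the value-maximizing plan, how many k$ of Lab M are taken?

9

Best value per unit of size first: Lab P 56/4≈14, Lab K 39/5≈7.8, Lab G 41/22≈1.86, Lab L 18/19≈0.947, Lab R 7/12≈0.583, Lab M 10/30≈0.333.
Lab P: take in full, 4 k$ for value 56 → 67 left.
All 5 k$ of Lab K fit (value 39) → 62 remain.
All 22 k$ of Lab G fit (value 41) → 40 remain.
Lab L: take in full, 19 k$ for value 18 → 21 left.
All 12 k$ of Lab R fit (value 7) → 9 remain.
9 k$ left: a 9/30 share of Lab M gives 10×9/30 = 3.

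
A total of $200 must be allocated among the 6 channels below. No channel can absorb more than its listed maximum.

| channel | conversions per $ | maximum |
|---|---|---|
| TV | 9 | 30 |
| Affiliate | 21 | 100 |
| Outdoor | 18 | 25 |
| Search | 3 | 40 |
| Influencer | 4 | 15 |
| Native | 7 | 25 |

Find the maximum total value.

3070

Highest conversions per $ first: Affiliate 21 > Outdoor 18 > TV 9 > Native 7 > Influencer 4 > Search 3.
Affiliate: +100 to 100 (cap) → 100 left.
Outdoor: +25 to 25 (cap) → 75 left.
TV: +30 to 30 (cap) → 45 left.
Give Native 25 to hit its cap of 25 → 20 left.
Influencer: +15 to 15 (cap) → 5 left.
Search has room for 40 but only 5 remain, so it gets 5.
Total = 9×30 + 21×100 + 18×25 + 3×5 + 4×15 + 7×25 = 3070.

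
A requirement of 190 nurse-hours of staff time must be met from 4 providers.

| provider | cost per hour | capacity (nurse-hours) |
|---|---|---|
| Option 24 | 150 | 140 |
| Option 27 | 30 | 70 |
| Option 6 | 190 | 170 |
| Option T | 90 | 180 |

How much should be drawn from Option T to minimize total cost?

Fill from the cheapest provider first.
Take 70 from Option 27 at 30 → need 120 more.
Option T (90): take the remaining 120 → done.
Option 24, Option 6: unused.

120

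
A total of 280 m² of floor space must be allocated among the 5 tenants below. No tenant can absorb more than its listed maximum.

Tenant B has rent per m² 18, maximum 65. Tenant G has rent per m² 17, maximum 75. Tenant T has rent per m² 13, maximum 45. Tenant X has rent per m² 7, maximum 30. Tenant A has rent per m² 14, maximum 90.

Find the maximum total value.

4325

Order the tenants by rent per m²: Tenant B 18 > Tenant G 17 > Tenant A 14 > Tenant T 13 > Tenant X 7.
Tenant B takes 65 to reach its cap of 65 — 215 left.
Tenant G takes 75 to reach its cap of 75 — 140 left.
Give Tenant A 90 to hit its cap of 90 — 50 left.
Tenant T: +45 to 45 (cap) — 5 left.
Only 5 left; Tenant X takes them to reach 5.
Total = 18×65 + 17×75 + 13×45 + 7×5 + 14×90 = 4325.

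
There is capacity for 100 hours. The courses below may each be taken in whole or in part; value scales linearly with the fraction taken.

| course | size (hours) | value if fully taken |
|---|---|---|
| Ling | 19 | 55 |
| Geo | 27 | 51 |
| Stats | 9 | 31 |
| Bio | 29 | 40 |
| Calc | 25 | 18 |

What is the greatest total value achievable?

Sort by value density: Stats 31/9≈3.44, Ling 55/19≈2.89, Geo 51/27≈1.89, Bio 40/29≈1.38, Calc 18/25≈0.72.
All 9 hours of Stats fit (value 31) — 91 remain.
Take all of Ling (19 hours, value 55) — 72 hours left.
Geo: take in full, 27 hours for value 51 — 45 left.
Bio: take in full, 29 hours for value 40 — 16 left.
Fill the last 16 hours with part of Calc: 16/25 of it earns 11.52.
Total value = 188.52.

188.52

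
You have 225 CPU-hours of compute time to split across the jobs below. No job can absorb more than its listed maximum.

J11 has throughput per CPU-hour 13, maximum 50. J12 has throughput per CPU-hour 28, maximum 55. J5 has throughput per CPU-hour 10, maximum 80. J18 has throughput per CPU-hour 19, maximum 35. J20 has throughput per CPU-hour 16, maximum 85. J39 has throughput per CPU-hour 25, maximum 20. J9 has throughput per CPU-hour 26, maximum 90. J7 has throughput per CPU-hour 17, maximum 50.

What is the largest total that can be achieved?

5470

Order the jobs by throughput per CPU-hour: J12 28 > J9 26 > J39 25 > J18 19 > J7 17 > J20 16 > J11 13 > J5 10.
J12: +55 to 55 (cap) → 170 left.
J9 takes 90 to reach its cap of 90 → 80 left.
J39: +20 to 20 (cap) → 60 left.
J18: +35 to 35 (cap) → 25 left.
J7: +25 (room for 50) → 25. Pool exhausted.
Total = 28×55 + 19×35 + 25×20 + 26×90 + 17×25 = 5470.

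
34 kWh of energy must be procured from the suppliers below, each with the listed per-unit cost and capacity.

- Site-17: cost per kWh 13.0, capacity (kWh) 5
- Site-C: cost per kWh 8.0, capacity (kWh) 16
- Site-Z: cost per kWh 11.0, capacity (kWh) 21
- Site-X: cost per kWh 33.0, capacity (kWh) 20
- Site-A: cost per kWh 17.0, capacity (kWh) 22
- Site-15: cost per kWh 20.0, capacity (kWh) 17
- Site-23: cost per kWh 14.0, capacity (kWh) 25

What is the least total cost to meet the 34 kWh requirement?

Fill from the cheapest supplier first.
Site-C (8.0): use full 16 — 18 kWh to go.
Site-Z at 11.0: take 18 of its 21 — requirement met.
Site-17, Site-23, Site-A, Site-15, Site-X: unused.
Cost = 16×8.0 + 18×11.0 = 326.

326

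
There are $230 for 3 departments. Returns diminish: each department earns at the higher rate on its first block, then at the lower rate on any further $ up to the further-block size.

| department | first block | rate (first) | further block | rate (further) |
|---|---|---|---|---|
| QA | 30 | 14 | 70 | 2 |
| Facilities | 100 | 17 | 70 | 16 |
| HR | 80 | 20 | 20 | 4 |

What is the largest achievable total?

Order all 6 blocks by rate: HR/first 20 > Facilities/first 17 > Facilities/second 16 > QA/first 14 > HR/second 4 > QA/second 2.
HR first at 20: fill all 80 ; 150 left.
Facilities/first (17): +100 ; 50 left.
Facilities/second: +50 of 70 at 16; pool empty.
Total = 20×80 + 17×100 + 16×50 = 4100.

4100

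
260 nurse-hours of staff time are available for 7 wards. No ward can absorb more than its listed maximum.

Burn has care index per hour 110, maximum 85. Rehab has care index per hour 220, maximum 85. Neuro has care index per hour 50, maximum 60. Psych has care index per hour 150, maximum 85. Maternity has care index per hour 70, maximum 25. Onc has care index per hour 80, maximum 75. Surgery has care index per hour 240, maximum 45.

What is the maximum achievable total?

47200

Rank by care index per hour: Surgery 240 > Rehab 220 > Psych 150 > Burn 110 > Onc 80 > Maternity 70 > Neuro 50.
Give Surgery 45 to hit its cap of 45 → 215 left.
Rehab takes 85 to reach its cap of 85 → 130 left.
Psych: +85 to 85 (cap) → 45 left.
Burn has room for 85 but only 45 remain, so it gets 45.
Total = 110×45 + 220×85 + 150×85 + 240×45 = 47200.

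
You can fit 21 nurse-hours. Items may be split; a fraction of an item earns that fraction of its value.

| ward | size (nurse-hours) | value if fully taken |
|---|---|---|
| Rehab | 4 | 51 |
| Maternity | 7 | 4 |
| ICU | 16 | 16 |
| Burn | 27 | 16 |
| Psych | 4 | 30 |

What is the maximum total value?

94

Sort by value density: Rehab 51/4≈12.8, Psych 30/4≈7.5, ICU 16/16≈1, Burn 16/27≈0.593, Maternity 4/7≈0.571.
Take all of Rehab (4 nurse-hours, value 51) — 17 nurse-hours left.
Psych: take in full, 4 nurse-hours for value 30 — 13 left.
13 nurse-hours left: a 13/16 share of ICU gives 16×13/16 = 13.
Total value = 94.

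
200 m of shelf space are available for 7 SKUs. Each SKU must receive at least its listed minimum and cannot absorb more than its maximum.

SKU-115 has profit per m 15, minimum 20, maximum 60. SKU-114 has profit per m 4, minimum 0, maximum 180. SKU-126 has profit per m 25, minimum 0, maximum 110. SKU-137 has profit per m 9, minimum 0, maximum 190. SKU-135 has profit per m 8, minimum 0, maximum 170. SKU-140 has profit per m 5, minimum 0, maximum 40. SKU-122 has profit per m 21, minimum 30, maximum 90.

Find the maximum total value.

Meeting every minimum uses 20+0+0+0+0+0+30 = 50 m, leaving 150.
Rank by profit per m: SKU-126 25 > SKU-122 21 > SKU-115 15 > SKU-137 9 > SKU-135 8 > SKU-140 5 > SKU-114 4.
SKU-126: +110 to 110 (cap) — 40 left.
Only 40 left; SKU-122 takes them to reach 70.
Total = 15×20 + 25×110 + 21×70 = 4520.

4520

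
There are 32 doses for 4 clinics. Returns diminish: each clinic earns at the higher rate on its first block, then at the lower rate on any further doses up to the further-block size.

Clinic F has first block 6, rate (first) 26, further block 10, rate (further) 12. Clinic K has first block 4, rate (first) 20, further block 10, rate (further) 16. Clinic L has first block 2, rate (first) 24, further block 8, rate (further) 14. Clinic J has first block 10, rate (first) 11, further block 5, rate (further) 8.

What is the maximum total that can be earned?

580

Order all 8 blocks by rate: Clinic F/T1 26 > Clinic L/T1 24 > Clinic K/T1 20 > Clinic K/T2 16 > Clinic L/T2 14 > Clinic F/T2 12 > Clinic J/T1 11 > Clinic J/T2 8.
Clinic F T1 at 26: fill all 6 ; 26 left.
Clinic L T1 at 24: fill all 2 ; 24 left.
Fill Clinic K T1 block (4 at 20) ; 20 left.
Fill Clinic K T2 block (10 at 16) ; 10 left.
Fill Clinic L T2 block (8 at 14) ; 2 left.
2 remain; put them into Clinic F T2 at 12.
Total = 26×6 + 24×2 + 20×4 + 16×10 + 14×8 + 12×2 = 580.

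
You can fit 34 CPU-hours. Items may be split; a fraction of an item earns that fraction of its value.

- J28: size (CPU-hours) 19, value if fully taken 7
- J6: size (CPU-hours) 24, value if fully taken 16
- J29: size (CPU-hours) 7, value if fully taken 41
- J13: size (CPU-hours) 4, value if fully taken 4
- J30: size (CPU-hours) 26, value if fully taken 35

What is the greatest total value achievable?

77

Sort by value density: J29 41/7≈5.86, J30 35/26≈1.35, J13 4/4≈1, J6 16/24≈0.667, J28 7/19≈0.368.
Take all of J29 (7 CPU-hours, value 41) — 27 CPU-hours left.
Take all of J30 (26 CPU-hours, value 35) — 1 CPU-hours left.
1 CPU-hours left: a 1/4 share of J13 gives 4×1/4 = 1.
Total value = 77.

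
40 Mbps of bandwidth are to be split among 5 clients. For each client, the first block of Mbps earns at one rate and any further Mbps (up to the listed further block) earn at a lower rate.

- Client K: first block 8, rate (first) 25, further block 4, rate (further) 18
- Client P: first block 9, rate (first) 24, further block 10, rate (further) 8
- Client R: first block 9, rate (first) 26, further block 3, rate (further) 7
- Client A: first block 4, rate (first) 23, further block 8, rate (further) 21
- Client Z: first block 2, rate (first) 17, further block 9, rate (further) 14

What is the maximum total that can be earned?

946

Treat each block as its own option and order by rate: Client R/first 26 > Client K/first 25 > Client P/first 24 > Client A/first 23 > Client A/second 21 > Client K/second 18 > Client Z/first 17 > Client Z/second 14 > Client P/second 8 > Client R/second 7.
Client R first at 26: fill all 9 ; 31 left.
Client K first at 25: fill all 8 ; 23 left.
Client P first at 24: fill all 9 ; 14 left.
Client A/first (23): +4 ; 10 left.
Fill Client A second block (8 at 21) ; 2 left.
Client K/second: +2 of 4 at 18; pool empty.
Total = 26×9 + 25×8 + 24×9 + 23×4 + 21×8 + 18×2 = 946.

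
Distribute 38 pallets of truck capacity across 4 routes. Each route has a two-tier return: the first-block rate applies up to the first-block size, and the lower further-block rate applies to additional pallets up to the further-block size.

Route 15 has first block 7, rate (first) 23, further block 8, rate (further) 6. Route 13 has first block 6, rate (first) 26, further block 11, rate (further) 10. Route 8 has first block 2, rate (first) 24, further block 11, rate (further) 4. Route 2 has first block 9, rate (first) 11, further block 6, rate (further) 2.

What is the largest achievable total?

Rank every tier by rate: Route 13/first 26 > Route 8/first 24 > Route 15/first 23 > Route 2/first 11 > Route 13/second 10 > Route 15/second 6 > Route 8/second 4 > Route 2/second 2.
Fill Route 13 first block (6 at 26) → 32 left.
Fill Route 8 first block (2 at 24) → 30 left.
Fill Route 15 first block (7 at 23) → 23 left.
Route 2 first at 11: fill all 9 → 14 left.
Fill Route 13 second block (11 at 10) → 3 left.
Route 15 second at 6: only 3 left, fill 3.
Total = 26×6 + 24×2 + 23×7 + 11×9 + 10×11 + 6×3 = 592.

592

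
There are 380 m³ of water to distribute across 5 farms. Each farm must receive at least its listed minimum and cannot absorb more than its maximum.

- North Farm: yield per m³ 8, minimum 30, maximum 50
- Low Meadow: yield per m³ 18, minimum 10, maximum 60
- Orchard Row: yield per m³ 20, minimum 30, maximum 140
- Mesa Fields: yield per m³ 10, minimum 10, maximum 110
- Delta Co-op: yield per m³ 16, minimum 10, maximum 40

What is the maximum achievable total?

Meeting every minimum uses 30+10+30+10+10 = 90 m³, leaving 290.
Highest yield per m³ first: Orchard Row 20 > Low Meadow 18 > Delta Co-op 16 > Mesa Fields 10 > North Farm 8.
Orchard Row: +110 to 140 (cap) → 180 left.
Low Meadow takes 50 more to reach its cap of 60 → 130 left.
Delta Co-op: +30 to 40 (cap) → 100 left.
Give Mesa Fields 100 more to hit its cap of 110 → 0 left.
Total = 8×30 + 18×60 + 20×140 + 10×110 + 16×40 = 5860.

5860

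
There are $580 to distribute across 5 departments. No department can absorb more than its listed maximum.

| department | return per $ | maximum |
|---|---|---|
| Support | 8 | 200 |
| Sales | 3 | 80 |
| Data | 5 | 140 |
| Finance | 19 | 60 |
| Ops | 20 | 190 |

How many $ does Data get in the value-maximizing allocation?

130

Highest return per $ first: Ops 20 > Finance 19 > Support 8 > Data 5 > Sales 3.
Ops: +190 to 190 (cap) ; 390 left.
Finance: +60 to 60 (cap) ; 330 left.
Give Support 200 to hit its cap of 200 ; 130 left.
Only 130 left; Data takes them to reach 130.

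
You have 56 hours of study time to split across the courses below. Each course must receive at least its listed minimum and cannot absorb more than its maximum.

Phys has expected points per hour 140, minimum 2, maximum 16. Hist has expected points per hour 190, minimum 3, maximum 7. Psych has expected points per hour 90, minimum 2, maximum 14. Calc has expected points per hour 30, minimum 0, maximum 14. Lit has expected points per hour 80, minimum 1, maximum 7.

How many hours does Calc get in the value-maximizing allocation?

Meeting every minimum uses 2+3+2+0+1 = 8 hours, leaving 48.
Rank by expected points per hour: Hist 190 > Phys 140 > Psych 90 > Lit 80 > Calc 30.
Give Hist 4 more to hit its cap of 7 ; 44 left.
Phys takes 14 more to reach its cap of 16 ; 30 left.
Psych takes 12 more to reach its cap of 14 ; 18 left.
Lit takes 6 more to reach its cap of 7 ; 12 left.
Calc has room for 14 more but only 12 remain, so it gets 12.

12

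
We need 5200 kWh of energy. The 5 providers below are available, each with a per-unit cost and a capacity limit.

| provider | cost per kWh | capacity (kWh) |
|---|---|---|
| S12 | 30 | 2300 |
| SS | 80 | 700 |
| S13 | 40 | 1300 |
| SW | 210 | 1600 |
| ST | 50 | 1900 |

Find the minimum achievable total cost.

201000

Use providers in increasing cost order.
S12 at 30: take all 2300 kWh — 2900 still needed.
S13 at 40: take all 1300 kWh — 1600 still needed.
Take 1600 from ST at 50 to finish.
SS, SW: unused.
Cost = 2300×30 + 1300×40 + 1600×50 = 201000.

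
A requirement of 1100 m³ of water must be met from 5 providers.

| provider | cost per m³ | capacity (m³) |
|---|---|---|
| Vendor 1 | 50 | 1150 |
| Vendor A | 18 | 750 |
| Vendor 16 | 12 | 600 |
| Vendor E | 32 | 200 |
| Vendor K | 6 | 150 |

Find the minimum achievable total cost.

14400

Use providers in increasing cost order.
Vendor K at 6: take all 150 m³ ; 950 still needed.
Vendor 16 (12): use full 600 ; 350 m³ to go.
Vendor A (18): take the remaining 350 ; done.
Vendor E, Vendor 1: unused.
Cost = 150×6 + 600×12 + 350×18 = 14400.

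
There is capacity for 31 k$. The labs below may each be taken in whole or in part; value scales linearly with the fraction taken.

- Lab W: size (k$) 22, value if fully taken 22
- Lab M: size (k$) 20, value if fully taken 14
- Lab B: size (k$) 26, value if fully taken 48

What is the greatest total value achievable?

Sort by value density: Lab B 48/26≈1.85, Lab W 22/22≈1, Lab M 14/20≈0.7.
All 26 k$ of Lab B fit (value 48) → 5 remain.
5 k$ left: a 5/22 share of Lab W gives 22×5/22 = 5.
Total value = 53.

53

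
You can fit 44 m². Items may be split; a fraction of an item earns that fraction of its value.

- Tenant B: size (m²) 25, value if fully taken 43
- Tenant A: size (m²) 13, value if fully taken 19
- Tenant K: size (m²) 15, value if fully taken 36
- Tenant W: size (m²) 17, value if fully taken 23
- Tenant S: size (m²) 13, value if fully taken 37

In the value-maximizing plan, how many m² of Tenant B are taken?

Sort by value density: Tenant S 37/13≈2.85, Tenant K 36/15≈2.4, Tenant B 43/25≈1.72, Tenant A 19/13≈1.46, Tenant W 23/17≈1.35.
Take all of Tenant S (13 m², value 37) — 31 m² left.
Tenant K: take in full, 15 m² for value 36 — 16 left.
16 m² left: a 16/25 share of Tenant B gives 43×16/25 = 27.52.

16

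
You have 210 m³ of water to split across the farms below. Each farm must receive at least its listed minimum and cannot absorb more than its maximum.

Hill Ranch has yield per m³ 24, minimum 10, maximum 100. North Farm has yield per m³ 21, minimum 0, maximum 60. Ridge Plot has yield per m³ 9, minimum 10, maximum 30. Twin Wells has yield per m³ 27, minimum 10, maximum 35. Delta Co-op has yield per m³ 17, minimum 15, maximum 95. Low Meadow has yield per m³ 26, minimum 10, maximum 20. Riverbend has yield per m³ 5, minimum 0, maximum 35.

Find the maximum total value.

Meeting every minimum uses 10+0+10+10+15+10+0 = 55 m³, leaving 155.
Highest yield per m³ first: Twin Wells 27 > Low Meadow 26 > Hill Ranch 24 > North Farm 21 > Delta Co-op 17 > Ridge Plot 9 > Riverbend 5.
Twin Wells takes 25 more to reach its cap of 35 — 130 left.
Low Meadow: +10 to 20 (cap) — 120 left.
Hill Ranch: +90 to 100 (cap) — 30 left.
North Farm has room for 60 more but only 30 remain, so it gets 30.
Total = 24×100 + 21×30 + 9×10 + 27×35 + 17×15 + 26×20 = 4840.

4840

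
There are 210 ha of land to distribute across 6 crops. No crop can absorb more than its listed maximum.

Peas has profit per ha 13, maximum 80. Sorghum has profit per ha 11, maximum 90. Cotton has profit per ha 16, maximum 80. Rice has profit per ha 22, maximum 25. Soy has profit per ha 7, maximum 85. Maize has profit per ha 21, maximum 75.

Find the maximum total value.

Highest profit per ha first: Rice 22 > Maize 21 > Cotton 16 > Peas 13 > Sorghum 11 > Soy 7.
Give Rice 25 to hit its cap of 25 ; 185 left.
Maize: +75 to 75 (cap) ; 110 left.
Cotton: +80 to 80 (cap) ; 30 left.
Only 30 left; Peas takes them to reach 30.
Total = 13×30 + 16×80 + 22×25 + 21×75 = 3795.

3795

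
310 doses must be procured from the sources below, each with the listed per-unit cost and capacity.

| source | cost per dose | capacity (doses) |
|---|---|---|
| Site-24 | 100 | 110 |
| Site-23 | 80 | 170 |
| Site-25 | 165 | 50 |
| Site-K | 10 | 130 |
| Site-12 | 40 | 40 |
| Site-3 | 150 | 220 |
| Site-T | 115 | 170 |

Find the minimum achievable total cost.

14100

Fill from the cheapest source first.
Take 130 from Site-K at 10 — need 180 more.
Site-12 at 40: take all 40 doses — 140 still needed.
Site-23 at 80: take 140 of its 170 — requirement met.
Site-24, Site-T, Site-3, Site-25: unused.
Cost = 130×10 + 40×40 + 140×80 = 14100.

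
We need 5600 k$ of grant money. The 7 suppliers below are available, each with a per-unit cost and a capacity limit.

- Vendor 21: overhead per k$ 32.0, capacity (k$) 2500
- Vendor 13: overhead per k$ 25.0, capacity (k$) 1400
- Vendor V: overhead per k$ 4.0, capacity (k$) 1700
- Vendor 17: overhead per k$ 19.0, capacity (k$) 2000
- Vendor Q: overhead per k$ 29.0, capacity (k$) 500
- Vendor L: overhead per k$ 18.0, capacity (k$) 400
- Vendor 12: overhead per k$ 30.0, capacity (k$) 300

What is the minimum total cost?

Use suppliers in increasing cost order.
Take 1700 from Vendor V at 4.0 → need 3900 more.
Vendor L at 18.0: take all 400 k$ → 3500 still needed.
Take 2000 from Vendor 17 at 19.0 → need 1500 more.
Vendor 13 (25.0): use full 1400 → 100 k$ to go.
Take 100 from Vendor Q at 29.0 to finish.
Vendor 12, Vendor 21: unused.
Cost = 1700×4.0 + 400×18.0 + 2000×19.0 + 1400×25.0 + 100×29.0 = 89900.

89900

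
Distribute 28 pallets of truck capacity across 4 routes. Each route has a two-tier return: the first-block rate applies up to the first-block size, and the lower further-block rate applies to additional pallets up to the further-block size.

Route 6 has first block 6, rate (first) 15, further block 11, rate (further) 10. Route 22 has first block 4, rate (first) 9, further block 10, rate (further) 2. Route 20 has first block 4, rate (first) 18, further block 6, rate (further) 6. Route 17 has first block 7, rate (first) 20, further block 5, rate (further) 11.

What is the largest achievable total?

417

Order all 8 blocks by rate: Route 17/tier1 20 > Route 20/tier1 18 > Route 6/tier1 15 > Route 17/tier2 11 > Route 6/tier2 10 > Route 22/tier1 9 > Route 20/tier2 6 > Route 22/tier2 2.
Fill Route 17 tier1 block (7 at 20) ; 21 left.
Fill Route 20 tier1 block (4 at 18) ; 17 left.
Fill Route 6 tier1 block (6 at 15) ; 11 left.
Route 17/tier2 (11): +5 ; 6 left.
Route 6/tier2: +6 of 11 at 10; pool empty.
Total = 20×7 + 18×4 + 15×6 + 11×5 + 10×6 = 417.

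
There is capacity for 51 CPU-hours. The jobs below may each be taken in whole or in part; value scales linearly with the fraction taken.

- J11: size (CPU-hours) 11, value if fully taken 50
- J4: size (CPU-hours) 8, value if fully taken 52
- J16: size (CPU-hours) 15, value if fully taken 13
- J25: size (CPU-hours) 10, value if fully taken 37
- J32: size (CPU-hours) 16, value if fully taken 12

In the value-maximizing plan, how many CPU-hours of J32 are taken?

7

Best value per unit of size first: J4 52/8≈6.5, J11 50/11≈4.55, J25 37/10≈3.7, J16 13/15≈0.867, J32 12/16≈0.75.
All 8 CPU-hours of J4 fit (value 52) — 43 remain.
Take all of J11 (11 CPU-hours, value 50) — 32 CPU-hours left.
All 10 CPU-hours of J25 fit (value 37) — 22 remain.
J16: take in full, 15 CPU-hours for value 13 — 7 left.
Fill the last 7 CPU-hours with part of J32: 7/16 of it earns 5.25.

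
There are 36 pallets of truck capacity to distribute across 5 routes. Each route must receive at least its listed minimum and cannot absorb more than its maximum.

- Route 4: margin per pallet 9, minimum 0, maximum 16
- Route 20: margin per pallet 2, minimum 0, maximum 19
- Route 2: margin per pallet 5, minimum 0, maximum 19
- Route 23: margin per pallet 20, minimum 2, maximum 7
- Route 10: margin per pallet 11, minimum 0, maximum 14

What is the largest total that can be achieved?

429

Meeting every minimum uses 0+0+0+2+0 = 2 pallets, leaving 34.
Order the routes by margin per pallet: Route 23 20 > Route 10 11 > Route 4 9 > Route 2 5 > Route 20 2.
Give Route 23 5 more to hit its cap of 7 — 29 left.
Route 10 takes 14 more to reach its cap of 14 — 15 left.
Route 4 has room for 16 more but only 15 remain, so it gets 15.
Total = 9×15 + 20×7 + 11×14 = 429.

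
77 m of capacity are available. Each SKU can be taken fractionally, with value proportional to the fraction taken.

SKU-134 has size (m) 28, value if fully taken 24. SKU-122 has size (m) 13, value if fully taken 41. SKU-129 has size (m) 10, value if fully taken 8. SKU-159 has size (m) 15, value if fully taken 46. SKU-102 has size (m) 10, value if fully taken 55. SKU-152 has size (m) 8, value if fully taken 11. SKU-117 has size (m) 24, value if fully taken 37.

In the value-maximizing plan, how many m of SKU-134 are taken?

7

Best value per unit of size first: SKU-102 55/10≈5.5, SKU-122 41/13≈3.15, SKU-159 46/15≈3.07, SKU-117 37/24≈1.54, SKU-152 11/8≈1.38, SKU-134 24/28≈0.857, SKU-129 8/10≈0.8.
All 10 m of SKU-102 fit (value 55) → 67 remain.
All 13 m of SKU-122 fit (value 41) → 54 remain.
SKU-159: take in full, 15 m for value 46 → 39 left.
Take all of SKU-117 (24 m, value 37) → 15 m left.
SKU-152: take in full, 8 m for value 11 → 7 left.
7 m left: a 7/28 share of SKU-134 gives 24×7/28 = 6.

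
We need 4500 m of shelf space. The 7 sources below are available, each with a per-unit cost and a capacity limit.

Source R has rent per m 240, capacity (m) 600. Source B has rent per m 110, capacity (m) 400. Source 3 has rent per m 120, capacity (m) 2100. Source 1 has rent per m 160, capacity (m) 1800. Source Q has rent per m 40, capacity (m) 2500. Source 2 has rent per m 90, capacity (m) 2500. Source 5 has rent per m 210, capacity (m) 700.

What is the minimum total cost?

Cheapest first:
Source Q (40): use full 2500 — 2000 m to go.
Source 2 (90): take the remaining 2000 — done.
Source B, Source 3, Source 1, Source 5, Source R: unused.
Cost = 2500×40 + 2000×90 = 280000.

280000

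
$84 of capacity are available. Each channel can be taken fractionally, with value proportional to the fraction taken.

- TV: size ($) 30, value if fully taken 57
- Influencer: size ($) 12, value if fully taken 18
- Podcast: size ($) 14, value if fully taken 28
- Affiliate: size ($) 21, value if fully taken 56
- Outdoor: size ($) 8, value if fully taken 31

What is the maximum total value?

188.5

Best value per unit of size first: Outdoor 31/8≈3.88, Affiliate 56/21≈2.67, Podcast 28/14≈2, TV 57/30≈1.9, Influencer 18/12≈1.5.
All 8 $ of Outdoor fit (value 31) ; 76 remain.
Take all of Affiliate (21 $, value 56) ; 55 $ left.
All 14 $ of Podcast fit (value 28) ; 41 remain.
TV: take in full, 30 $ for value 57 ; 11 left.
Only 11 $ remain; take 11/12 of Influencer for value 18×11/12 = 16.5.
Total value = 188.5.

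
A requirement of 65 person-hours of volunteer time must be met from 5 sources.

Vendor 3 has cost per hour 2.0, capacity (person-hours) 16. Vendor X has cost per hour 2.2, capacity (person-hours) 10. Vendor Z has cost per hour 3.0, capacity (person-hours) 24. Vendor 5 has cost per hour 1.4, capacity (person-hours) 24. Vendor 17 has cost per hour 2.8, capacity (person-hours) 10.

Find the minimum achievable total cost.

Cheapest first:
Vendor 5 (1.4): use full 24 ; 41 person-hours to go.
Vendor 3 at 2.0: take all 16 person-hours ; 25 still needed.
Vendor X (2.2): use full 10 ; 15 person-hours to go.
Take 10 from Vendor 17 at 2.8 ; need 5 more.
Vendor Z at 3.0: take 5 of its 24 ; requirement met.
Cost = 24×1.4 + 16×2.0 + 10×2.2 + 10×2.8 + 5×3.0 = 130.6.

130.6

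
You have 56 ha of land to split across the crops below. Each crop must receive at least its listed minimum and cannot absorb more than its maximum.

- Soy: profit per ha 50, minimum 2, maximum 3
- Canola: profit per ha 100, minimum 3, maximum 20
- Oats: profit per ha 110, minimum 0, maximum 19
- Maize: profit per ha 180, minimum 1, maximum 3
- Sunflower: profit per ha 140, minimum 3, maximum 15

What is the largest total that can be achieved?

6530

Meeting every minimum uses 2+3+0+1+3 = 9 ha, leaving 47.
Highest profit per ha first: Maize 180 > Sunflower 140 > Oats 110 > Canola 100 > Soy 50.
Maize takes 2 more to reach its cap of 3 → 45 left.
Give Sunflower 12 more to hit its cap of 15 → 33 left.
Oats: +19 to 19 (cap) → 14 left.
Only 14 left; Canola takes them to reach 17.
Total = 50×2 + 100×17 + 110×19 + 180×3 + 140×15 = 6530.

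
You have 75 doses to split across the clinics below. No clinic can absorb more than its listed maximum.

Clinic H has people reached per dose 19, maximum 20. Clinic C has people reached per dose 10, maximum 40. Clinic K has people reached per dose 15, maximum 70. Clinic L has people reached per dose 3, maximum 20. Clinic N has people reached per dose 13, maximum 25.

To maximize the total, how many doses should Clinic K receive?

55

Highest people reached per dose first: Clinic H 19 > Clinic K 15 > Clinic N 13 > Clinic C 10 > Clinic L 3.
Clinic H: +20 to 20 (cap) — 55 left.
Only 55 left; Clinic K takes them to reach 55.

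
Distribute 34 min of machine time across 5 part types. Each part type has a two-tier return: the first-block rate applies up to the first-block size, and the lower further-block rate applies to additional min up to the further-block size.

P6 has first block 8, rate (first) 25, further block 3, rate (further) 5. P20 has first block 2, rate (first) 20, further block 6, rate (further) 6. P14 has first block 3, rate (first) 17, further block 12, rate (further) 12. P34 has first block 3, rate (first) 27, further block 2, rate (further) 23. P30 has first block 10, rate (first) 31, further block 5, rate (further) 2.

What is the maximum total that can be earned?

800

Treat each block as its own option and order by rate: P30/T1 31 > P34/T1 27 > P6/T1 25 > P34/T2 23 > P20/T1 20 > P14/T1 17 > P14/T2 12 > P20/T2 6 > P6/T2 5 > P30/T2 2.
Fill P30 T1 block (10 at 31) ; 24 left.
P34 T1 at 27: fill all 3 ; 21 left.
P6 T1 at 25: fill all 8 ; 13 left.
P34 T2 at 23: fill all 2 ; 11 left.
P20/T1 (20): +2 ; 9 left.
Fill P14 T1 block (3 at 17) ; 6 left.
6 remain; put them into P14 T2 at 12.
Total = 31×10 + 27×3 + 25×8 + 23×2 + 20×2 + 17×3 + 12×6 = 800.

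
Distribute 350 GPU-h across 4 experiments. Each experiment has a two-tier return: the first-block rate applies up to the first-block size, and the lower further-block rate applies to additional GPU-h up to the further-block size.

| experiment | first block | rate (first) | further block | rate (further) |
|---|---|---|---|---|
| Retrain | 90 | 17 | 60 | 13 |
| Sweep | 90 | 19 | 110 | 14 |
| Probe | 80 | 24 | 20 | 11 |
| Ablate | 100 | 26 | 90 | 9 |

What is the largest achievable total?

Rank every tier by rate: Ablate/T1 26 > Probe/T1 24 > Sweep/T1 19 > Retrain/T1 17 > Sweep/T2 14 > Retrain/T2 13 > Probe/T2 11 > Ablate/T2 9.
Fill Ablate T1 block (100 at 26) ; 250 left.
Probe T1 at 24: fill all 80 ; 170 left.
Fill Sweep T1 block (90 at 19) ; 80 left.
80 remain; put them into Retrain T1 at 17.
Total = 26×100 + 24×80 + 19×90 + 17×80 = 7590.

7590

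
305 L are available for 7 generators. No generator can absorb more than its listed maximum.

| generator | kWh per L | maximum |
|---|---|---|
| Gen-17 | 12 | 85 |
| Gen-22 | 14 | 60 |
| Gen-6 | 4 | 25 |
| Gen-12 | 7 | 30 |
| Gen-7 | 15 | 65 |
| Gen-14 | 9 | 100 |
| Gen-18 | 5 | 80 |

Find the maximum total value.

Rank by kWh per L: Gen-7 15 > Gen-22 14 > Gen-17 12 > Gen-14 9 > Gen-12 7 > Gen-18 5 > Gen-6 4.
Give Gen-7 65 to hit its cap of 65 — 240 left.
Gen-22: +60 to 60 (cap) — 180 left.
Give Gen-17 85 to hit its cap of 85 — 95 left.
Gen-14: +95 (room for 100) → 95. Pool exhausted.
Total = 12×85 + 14×60 + 15×65 + 9×95 = 3690.

3690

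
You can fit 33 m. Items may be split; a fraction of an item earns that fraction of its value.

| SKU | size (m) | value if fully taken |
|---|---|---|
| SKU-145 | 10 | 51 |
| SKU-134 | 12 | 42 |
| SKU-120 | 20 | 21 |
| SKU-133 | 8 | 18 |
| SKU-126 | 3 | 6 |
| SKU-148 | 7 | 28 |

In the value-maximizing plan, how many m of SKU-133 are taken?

4

Rank by value-to-size ratio: SKU-145 51/10≈5.1, SKU-148 28/7≈4, SKU-134 42/12≈3.5, SKU-133 18/8≈2.25, SKU-126 6/3≈2, SKU-120 21/20≈1.05.
Take all of SKU-145 (10 m, value 51) — 23 m left.
All 7 m of SKU-148 fit (value 28) — 16 remain.
Take all of SKU-134 (12 m, value 42) — 4 m left.
Fill the last 4 m with part of SKU-133: 4/8 of it earns 9.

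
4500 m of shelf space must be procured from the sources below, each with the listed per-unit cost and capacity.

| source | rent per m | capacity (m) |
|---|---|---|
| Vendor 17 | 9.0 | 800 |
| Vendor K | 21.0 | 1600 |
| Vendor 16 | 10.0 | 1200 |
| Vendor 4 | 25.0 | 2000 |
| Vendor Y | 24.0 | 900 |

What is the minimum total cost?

74400

Fill from the cheapest source first.
Vendor 17 at 9.0: take all 800 m → 3700 still needed.
Take 1200 from Vendor 16 at 10.0 → need 2500 more.
Vendor K at 21.0: take all 1600 m → 900 still needed.
Vendor Y (24.0): use full 900 → 0 m to go.
Vendor 4: unused.
Cost = 800×9.0 + 1200×10.0 + 1600×21.0 + 900×24.0 = 74400.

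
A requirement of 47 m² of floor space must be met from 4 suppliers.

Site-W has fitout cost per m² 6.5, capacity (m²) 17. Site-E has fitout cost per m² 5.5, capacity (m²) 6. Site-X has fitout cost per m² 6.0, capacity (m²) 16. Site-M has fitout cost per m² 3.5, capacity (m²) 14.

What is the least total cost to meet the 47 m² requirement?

249.5

Fill from the cheapest supplier first.
Site-M at 3.5: take all 14 m² ; 33 still needed.
Site-E (5.5): use full 6 ; 27 m² to go.
Site-X at 6.0: take all 16 m² ; 11 still needed.
Site-W at 6.5: take 11 of its 17 ; requirement met.
Cost = 14×3.5 + 6×5.5 + 16×6.0 + 11×6.5 = 249.5.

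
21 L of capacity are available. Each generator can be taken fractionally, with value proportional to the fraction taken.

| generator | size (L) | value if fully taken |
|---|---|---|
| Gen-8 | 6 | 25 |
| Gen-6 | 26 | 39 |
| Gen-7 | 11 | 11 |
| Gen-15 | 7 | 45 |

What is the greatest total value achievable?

Sort by value density: Gen-15 45/7≈6.43, Gen-8 25/6≈4.17, Gen-6 39/26≈1.5, Gen-7 11/11≈1.
All 7 L of Gen-15 fit (value 45) — 14 remain.
All 6 L of Gen-8 fit (value 25) — 8 remain.
8 L left: a 8/26 share of Gen-6 gives 39×8/26 = 12.
Total value = 82.

82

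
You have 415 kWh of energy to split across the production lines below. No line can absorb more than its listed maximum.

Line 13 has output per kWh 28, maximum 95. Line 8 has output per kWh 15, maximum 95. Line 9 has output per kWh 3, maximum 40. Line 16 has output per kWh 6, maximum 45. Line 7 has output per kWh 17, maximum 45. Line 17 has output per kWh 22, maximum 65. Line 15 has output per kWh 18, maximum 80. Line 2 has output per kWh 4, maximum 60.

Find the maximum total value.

7930

Rank by output per kWh: Line 13 28 > Line 17 22 > Line 15 18 > Line 7 17 > Line 8 15 > Line 16 6 > Line 2 4 > Line 9 3.
Give Line 13 95 to hit its cap of 95 ; 320 left.
Line 17: +65 to 65 (cap) ; 255 left.
Line 15: +80 to 80 (cap) ; 175 left.
Line 7: +45 to 45 (cap) ; 130 left.
Give Line 8 95 to hit its cap of 95 ; 35 left.
Only 35 left; Line 16 takes them to reach 35.
Total = 28×95 + 15×95 + 6×35 + 17×45 + 22×65 + 18×80 = 7930.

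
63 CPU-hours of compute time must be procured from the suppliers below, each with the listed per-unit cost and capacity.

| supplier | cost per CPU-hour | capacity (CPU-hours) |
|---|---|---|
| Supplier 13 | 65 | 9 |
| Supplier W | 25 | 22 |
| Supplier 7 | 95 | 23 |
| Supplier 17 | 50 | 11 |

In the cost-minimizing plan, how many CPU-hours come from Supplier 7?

21

Fill from the cheapest supplier first.
Supplier W at 25: take all 22 CPU-hours → 41 still needed.
Supplier 17 (50): use full 11 → 30 CPU-hours to go.
Take 9 from Supplier 13 at 65 → need 21 more.
Supplier 7 at 95: take 21 of its 23 → requirement met.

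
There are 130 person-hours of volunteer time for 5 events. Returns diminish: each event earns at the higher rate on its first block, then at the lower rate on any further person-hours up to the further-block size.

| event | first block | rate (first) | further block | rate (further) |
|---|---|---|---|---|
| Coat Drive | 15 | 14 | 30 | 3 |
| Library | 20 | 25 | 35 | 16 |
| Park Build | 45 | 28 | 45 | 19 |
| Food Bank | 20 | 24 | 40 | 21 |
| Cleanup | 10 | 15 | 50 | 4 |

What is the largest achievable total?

Treat each block as its own option and order by rate: Park Build/T1 28 > Library/T1 25 > Food Bank/T1 24 > Food Bank/T2 21 > Park Build/T2 19 > Library/T2 16 > Cleanup/T1 15 > Coat Drive/T1 14 > Cleanup/T2 4 > Coat Drive/T2 3.
Park Build/T1 (28): +45 — 85 left.
Library/T1 (25): +20 — 65 left.
Fill Food Bank T1 block (20 at 24) — 45 left.
Fill Food Bank T2 block (40 at 21) — 5 left.
Park Build/T2: +5 of 45 at 19; pool empty.
Total = 28×45 + 25×20 + 24×20 + 21×40 + 19×5 = 3175.

3175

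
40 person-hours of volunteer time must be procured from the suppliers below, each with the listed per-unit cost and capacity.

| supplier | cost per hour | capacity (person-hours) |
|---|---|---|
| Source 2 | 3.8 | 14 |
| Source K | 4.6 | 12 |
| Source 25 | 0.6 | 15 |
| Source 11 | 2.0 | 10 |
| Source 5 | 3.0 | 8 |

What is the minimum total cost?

79.6

Cheapest first:
Source 25 (0.6): use full 15 → 25 person-hours to go.
Source 11 (2.0): use full 10 → 15 person-hours to go.
Source 5 at 3.0: take all 8 person-hours → 7 still needed.
Source 2 at 3.8: take 7 of its 14 → requirement met.
Source K: unused.
Cost = 15×0.6 + 10×2.0 + 8×3.0 + 7×3.8 = 79.6.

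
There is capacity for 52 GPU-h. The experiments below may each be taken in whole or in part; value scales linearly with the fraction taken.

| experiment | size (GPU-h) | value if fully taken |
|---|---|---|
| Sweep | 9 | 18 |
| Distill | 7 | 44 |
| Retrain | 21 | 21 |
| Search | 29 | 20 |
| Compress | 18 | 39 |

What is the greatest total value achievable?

Best value per unit of size first: Distill 44/7≈6.29, Compress 39/18≈2.17, Sweep 18/9≈2, Retrain 21/21≈1, Search 20/29≈0.69.
Distill: take in full, 7 GPU-h for value 44 — 45 left.
Compress: take in full, 18 GPU-h for value 39 — 27 left.
Take all of Sweep (9 GPU-h, value 18) — 18 GPU-h left.
18 GPU-h left: a 18/21 share of Retrain gives 21×18/21 = 18.
Total value = 119.

119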